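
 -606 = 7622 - 8228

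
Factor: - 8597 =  - 8597^1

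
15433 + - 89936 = -74503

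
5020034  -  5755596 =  - 735562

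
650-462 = 188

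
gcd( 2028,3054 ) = 6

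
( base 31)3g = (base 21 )54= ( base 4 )1231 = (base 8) 155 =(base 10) 109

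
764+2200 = 2964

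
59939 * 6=359634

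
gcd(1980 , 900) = 180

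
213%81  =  51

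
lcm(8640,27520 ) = 743040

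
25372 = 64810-39438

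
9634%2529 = 2047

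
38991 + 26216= 65207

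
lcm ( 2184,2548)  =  15288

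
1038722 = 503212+535510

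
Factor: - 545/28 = -2^( - 2)*5^1 * 7^(-1)*109^1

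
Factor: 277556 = 2^2* 69389^1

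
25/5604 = 25/5604 = 0.00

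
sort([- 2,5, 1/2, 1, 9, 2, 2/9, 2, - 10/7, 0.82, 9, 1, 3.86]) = [-2, - 10/7, 2/9, 1/2,0.82, 1,1, 2,2,3.86 , 5, 9 , 9 ] 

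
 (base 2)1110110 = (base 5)433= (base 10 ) 118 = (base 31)3P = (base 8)166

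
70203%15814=6947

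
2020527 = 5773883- 3753356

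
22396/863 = 25  +  821/863 =25.95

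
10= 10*1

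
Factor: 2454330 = 2^1*3^1*5^1*23^1 *3557^1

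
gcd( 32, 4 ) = 4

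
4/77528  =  1/19382= 0.00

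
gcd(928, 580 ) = 116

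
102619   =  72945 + 29674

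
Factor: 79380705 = 3^1* 5^1*23^1*230089^1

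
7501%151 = 102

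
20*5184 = 103680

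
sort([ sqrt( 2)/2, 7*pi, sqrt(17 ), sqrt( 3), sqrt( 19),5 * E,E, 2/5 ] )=[2/5, sqrt(2)/2,sqrt( 3 ),E, sqrt(17 ), sqrt (19), 5 * E,7*pi]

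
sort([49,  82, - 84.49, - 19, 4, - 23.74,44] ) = [ - 84.49  ,-23.74, - 19,4,44,49 , 82 ]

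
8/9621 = 8/9621 = 0.00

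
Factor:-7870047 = -3^1*19^1*138071^1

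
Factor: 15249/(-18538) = -2^( - 1)*3^1*17^1*31^(-1 ) = -51/62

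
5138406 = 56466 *91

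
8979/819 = 2993/273 =10.96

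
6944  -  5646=1298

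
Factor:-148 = - 2^2*37^1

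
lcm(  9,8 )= 72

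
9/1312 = 9/1312 = 0.01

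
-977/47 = -21+10/47 = - 20.79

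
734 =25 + 709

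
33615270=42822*785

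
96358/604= 48179/302=159.53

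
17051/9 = 1894 + 5/9 = 1894.56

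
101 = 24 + 77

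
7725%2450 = 375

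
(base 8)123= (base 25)38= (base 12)6B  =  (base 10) 83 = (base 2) 1010011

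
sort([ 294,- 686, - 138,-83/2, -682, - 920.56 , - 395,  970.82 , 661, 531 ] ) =[ - 920.56,  -  686, - 682, - 395, - 138, - 83/2,294,  531, 661,970.82] 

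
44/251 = 44/251 = 0.18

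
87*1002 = 87174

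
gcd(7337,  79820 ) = 1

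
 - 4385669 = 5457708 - 9843377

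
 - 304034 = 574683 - 878717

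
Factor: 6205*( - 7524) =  - 46686420 = - 2^2*3^2*5^1 * 11^1*17^1*19^1*73^1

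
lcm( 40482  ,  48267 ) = 1254942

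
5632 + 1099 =6731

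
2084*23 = 47932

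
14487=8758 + 5729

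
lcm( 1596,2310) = 87780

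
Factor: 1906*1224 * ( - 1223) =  - 2^4*3^2*17^1*953^1 * 1223^1 = - 2853190512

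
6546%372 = 222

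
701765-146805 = 554960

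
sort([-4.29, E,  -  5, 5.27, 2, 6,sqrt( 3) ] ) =[- 5,- 4.29, sqrt( 3), 2,E,5.27,  6]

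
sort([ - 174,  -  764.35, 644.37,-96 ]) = [- 764.35, - 174, - 96, 644.37]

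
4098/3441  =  1366/1147 = 1.19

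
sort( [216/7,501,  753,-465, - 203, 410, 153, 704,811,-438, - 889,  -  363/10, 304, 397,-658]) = [-889,-658, - 465, - 438,-203, - 363/10 , 216/7,153, 304,397, 410,501,704, 753, 811]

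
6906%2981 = 944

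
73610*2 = 147220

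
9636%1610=1586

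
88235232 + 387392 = 88622624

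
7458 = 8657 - 1199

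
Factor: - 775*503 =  - 5^2*31^1*503^1 = -389825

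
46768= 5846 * 8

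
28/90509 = 28/90509 = 0.00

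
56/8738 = 28/4369  =  0.01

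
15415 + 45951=61366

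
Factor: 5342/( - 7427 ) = -2^1*7^(  -  1)*1061^(-1)*2671^1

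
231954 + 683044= 914998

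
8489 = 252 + 8237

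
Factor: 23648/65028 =2^3*3^( - 1)*739^1*5419^(-1) = 5912/16257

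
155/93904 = 155/93904 = 0.00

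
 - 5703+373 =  - 5330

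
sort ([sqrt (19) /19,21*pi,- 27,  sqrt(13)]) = [ - 27,  sqrt(19)/19, sqrt(13), 21*pi] 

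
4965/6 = 827 + 1/2 = 827.50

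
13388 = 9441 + 3947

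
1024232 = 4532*226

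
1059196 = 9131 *116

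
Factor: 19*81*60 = 92340 = 2^2*3^5*5^1*19^1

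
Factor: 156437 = 156437^1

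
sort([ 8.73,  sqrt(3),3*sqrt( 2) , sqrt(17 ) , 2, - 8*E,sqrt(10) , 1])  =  [ - 8*E, 1,sqrt ( 3) , 2,sqrt(10 ),sqrt(17), 3*sqrt( 2), 8.73 ]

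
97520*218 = 21259360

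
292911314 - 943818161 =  - 650906847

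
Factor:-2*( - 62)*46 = 5704=2^3*23^1*31^1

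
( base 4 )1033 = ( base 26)31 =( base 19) 43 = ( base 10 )79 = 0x4F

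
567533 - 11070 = 556463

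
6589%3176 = 237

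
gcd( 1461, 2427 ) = 3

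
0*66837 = 0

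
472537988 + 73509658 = 546047646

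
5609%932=17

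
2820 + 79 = 2899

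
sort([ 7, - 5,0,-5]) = [ -5,-5, 0, 7] 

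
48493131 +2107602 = 50600733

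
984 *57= 56088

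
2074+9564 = 11638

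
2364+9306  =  11670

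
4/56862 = 2/28431=0.00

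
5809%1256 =785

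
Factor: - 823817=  - 59^1 * 13963^1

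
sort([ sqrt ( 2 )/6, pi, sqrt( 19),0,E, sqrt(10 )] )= [ 0, sqrt( 2 ) /6,E,  pi , sqrt(10), sqrt (19) ] 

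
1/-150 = - 1/150 = - 0.01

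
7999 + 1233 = 9232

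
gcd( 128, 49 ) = 1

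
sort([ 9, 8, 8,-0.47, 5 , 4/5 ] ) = [  -  0.47, 4/5, 5,8, 8, 9] 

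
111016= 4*27754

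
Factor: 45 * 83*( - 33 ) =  - 3^3 * 5^1*11^1*83^1 = - 123255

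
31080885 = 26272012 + 4808873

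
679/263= 2 + 153/263 = 2.58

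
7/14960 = 7/14960 = 0.00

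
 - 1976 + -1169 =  - 3145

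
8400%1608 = 360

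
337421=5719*59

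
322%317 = 5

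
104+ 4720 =4824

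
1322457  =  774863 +547594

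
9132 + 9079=18211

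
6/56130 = 1/9355 = 0.00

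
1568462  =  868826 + 699636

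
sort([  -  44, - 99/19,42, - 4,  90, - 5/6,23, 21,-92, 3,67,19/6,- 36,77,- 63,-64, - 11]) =[-92, - 64, - 63, - 44, - 36 , - 11,-99/19 , - 4 ,  -  5/6, 3,19/6, 21,23,42,67, 77,90 ] 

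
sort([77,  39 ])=[39,77]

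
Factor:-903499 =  - 17^1*53147^1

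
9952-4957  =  4995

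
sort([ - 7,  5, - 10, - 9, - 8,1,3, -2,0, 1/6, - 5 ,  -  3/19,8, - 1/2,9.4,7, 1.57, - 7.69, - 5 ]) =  [ - 10, - 9 ,-8, - 7.69, - 7, - 5, - 5, - 2, - 1/2, - 3/19,0,1/6,1, 1.57,3,5,7,8, 9.4 ]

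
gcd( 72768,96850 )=2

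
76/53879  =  76/53879 = 0.00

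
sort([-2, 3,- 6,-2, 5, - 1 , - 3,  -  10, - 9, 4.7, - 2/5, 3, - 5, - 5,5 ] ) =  [ - 10, - 9,-6,-5  , - 5 , -3, - 2, - 2, -1 , - 2/5, 3,3, 4.7, 5,  5] 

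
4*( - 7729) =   -  30916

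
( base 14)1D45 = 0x14e9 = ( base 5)132403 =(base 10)5353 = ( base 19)EFE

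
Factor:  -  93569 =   -  7^1*13367^1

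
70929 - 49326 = 21603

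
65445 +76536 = 141981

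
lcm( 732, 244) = 732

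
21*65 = 1365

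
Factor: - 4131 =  - 3^5*17^1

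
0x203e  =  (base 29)9NI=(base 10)8254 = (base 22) H14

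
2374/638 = 3+230/319= 3.72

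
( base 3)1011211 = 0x35B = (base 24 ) 1bj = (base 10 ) 859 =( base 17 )2G9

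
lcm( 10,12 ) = 60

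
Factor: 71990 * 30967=2229314330 = 2^1*5^1*23^1*173^1*179^1*313^1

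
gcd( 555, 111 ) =111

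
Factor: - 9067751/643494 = - 2^ (-1 ) * 3^(  -  1 )*7^1 * 11^1 * 23^ ( - 1)*4663^ ( - 1)*117763^1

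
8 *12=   96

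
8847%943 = 360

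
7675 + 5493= 13168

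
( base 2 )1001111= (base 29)2l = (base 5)304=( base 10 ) 79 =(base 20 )3J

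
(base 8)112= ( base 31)2C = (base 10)74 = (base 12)62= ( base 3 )2202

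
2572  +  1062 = 3634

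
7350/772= 9 + 201/386 = 9.52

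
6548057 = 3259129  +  3288928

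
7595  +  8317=15912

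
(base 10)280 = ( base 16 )118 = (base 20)E0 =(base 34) 88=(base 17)g8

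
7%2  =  1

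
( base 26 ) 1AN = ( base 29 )142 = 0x3bf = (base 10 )959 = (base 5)12314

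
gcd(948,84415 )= 1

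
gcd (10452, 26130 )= 5226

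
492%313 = 179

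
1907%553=248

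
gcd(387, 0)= 387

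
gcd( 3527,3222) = 1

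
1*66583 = 66583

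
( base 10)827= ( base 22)1FD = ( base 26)15l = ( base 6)3455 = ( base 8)1473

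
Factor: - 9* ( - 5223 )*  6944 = 2^5*3^3 * 7^1 * 31^1 * 1741^1= 326416608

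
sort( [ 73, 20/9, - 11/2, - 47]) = [ - 47, - 11/2,20/9,  73]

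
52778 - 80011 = -27233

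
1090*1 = 1090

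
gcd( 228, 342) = 114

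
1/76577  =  1/76577=0.00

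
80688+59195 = 139883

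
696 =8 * 87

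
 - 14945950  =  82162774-97108724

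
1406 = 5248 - 3842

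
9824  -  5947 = 3877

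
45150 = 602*75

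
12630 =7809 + 4821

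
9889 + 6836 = 16725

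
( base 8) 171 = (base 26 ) 4h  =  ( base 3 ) 11111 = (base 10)121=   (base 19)67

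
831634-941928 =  - 110294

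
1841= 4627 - 2786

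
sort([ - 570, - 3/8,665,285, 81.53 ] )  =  [ - 570 , - 3/8,81.53, 285, 665 ] 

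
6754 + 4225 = 10979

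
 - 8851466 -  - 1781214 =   -  7070252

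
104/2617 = 104/2617  =  0.04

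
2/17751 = 2/17751 = 0.00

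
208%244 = 208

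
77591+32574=110165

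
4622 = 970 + 3652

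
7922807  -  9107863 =-1185056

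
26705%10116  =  6473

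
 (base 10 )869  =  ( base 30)st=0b1101100101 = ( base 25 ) 19j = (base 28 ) 131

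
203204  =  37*5492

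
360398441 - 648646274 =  - 288247833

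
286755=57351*5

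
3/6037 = 3/6037 =0.00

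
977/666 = 977/666  =  1.47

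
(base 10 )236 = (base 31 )7J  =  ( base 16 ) ec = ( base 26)92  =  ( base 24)9K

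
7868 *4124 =32447632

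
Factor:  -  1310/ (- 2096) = 2^ ( - 3 )*5^1 = 5/8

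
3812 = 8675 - 4863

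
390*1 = 390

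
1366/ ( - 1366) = - 1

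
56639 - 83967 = -27328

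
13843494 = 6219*2226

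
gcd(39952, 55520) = 16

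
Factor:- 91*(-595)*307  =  16622515= 5^1*7^2*13^1*17^1*307^1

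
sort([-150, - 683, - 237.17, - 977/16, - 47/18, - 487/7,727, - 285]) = [ - 683, - 285,  -  237.17,- 150 , - 487/7,-977/16,-47/18,727]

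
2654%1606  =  1048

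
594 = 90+504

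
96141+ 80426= 176567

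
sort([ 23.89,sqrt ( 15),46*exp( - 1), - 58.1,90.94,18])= [ - 58.1, sqrt ( 15 ), 46*exp(-1),18,23.89, 90.94] 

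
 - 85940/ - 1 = 85940 + 0/1 = 85940.00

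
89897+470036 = 559933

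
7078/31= 228  +  10/31= 228.32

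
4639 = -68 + 4707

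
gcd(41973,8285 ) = 1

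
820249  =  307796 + 512453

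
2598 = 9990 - 7392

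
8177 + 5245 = 13422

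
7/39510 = 7/39510 = 0.00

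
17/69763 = 17/69763 = 0.00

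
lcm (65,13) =65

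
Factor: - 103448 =  -  2^3*67^1*193^1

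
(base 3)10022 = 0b1011001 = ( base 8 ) 131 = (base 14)65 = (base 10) 89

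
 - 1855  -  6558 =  - 8413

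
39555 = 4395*9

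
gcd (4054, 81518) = 2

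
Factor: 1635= 3^1*5^1*109^1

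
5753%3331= 2422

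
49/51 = 49/51 = 0.96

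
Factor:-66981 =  - 3^1*83^1 * 269^1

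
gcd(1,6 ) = 1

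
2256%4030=2256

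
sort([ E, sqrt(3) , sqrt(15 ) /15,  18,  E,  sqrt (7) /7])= [ sqrt(15 )/15,sqrt( 7 )/7 , sqrt( 3),E, E  ,  18 ] 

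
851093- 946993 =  - 95900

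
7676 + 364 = 8040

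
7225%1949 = 1378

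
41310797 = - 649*( - 63653 )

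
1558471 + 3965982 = 5524453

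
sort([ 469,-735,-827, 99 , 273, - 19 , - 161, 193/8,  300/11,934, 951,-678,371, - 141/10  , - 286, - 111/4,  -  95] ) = [ - 827,-735, - 678, - 286, - 161, - 95, - 111/4 , - 19,  -  141/10, 193/8,300/11,99, 273,  371, 469, 934, 951 ]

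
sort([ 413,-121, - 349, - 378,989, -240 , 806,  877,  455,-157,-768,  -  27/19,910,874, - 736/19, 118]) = [- 768, - 378, - 349, - 240, - 157, - 121, - 736/19, - 27/19 , 118, 413, 455, 806, 874, 877, 910, 989]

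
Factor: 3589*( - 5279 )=-37^1*97^1 * 5279^1  =  - 18946331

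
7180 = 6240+940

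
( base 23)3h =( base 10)86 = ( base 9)105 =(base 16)56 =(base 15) 5b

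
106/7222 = 53/3611 = 0.01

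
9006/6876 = 1 + 355/1146 = 1.31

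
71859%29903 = 12053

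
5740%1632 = 844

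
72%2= 0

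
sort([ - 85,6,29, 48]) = [ - 85, 6,29, 48 ] 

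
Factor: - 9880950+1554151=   -  13^2*29^1*1699^1=- 8326799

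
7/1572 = 7/1572=   0.00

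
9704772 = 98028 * 99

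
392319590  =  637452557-245132967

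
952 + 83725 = 84677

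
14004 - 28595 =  - 14591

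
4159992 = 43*96744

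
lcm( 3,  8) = 24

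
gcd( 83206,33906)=2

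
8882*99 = 879318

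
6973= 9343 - 2370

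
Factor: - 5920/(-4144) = 2^1*5^1 * 7^( - 1 ) = 10/7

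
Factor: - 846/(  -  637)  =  2^1 * 3^2 * 7^( - 2 )*13^( - 1 )*47^1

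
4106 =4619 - 513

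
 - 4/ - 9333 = 4/9333= 0.00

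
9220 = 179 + 9041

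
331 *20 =6620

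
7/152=7/152 = 0.05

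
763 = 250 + 513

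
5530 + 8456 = 13986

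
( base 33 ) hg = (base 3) 210101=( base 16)241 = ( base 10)577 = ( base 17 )1GG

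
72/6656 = 9/832= 0.01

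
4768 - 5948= - 1180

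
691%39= 28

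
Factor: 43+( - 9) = 34 =2^1*17^1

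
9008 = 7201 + 1807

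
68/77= 68/77 = 0.88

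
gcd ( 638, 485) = 1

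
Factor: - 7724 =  -2^2*1931^1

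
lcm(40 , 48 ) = 240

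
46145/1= 46145 = 46145.00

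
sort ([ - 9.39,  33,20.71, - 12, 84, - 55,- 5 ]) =[ - 55, - 12, - 9.39, - 5, 20.71, 33, 84]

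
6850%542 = 346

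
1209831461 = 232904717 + 976926744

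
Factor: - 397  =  -397^1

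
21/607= 21/607 = 0.03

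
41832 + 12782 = 54614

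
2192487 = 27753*79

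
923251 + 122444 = 1045695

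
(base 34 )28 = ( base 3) 2211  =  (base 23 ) 37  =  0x4c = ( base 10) 76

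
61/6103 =61/6103 = 0.01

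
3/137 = 3/137 = 0.02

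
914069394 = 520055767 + 394013627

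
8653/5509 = 8653/5509  =  1.57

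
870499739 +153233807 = 1023733546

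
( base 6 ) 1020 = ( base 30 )7I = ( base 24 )9C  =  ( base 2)11100100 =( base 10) 228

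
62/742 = 31/371 = 0.08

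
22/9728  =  11/4864 = 0.00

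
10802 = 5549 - -5253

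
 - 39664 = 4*(  -  9916 )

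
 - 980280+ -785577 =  - 1765857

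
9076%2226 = 172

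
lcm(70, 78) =2730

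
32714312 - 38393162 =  - 5678850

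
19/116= 19/116  =  0.16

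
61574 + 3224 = 64798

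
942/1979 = 942/1979= 0.48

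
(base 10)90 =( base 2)1011010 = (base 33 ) 2o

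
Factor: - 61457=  - 11^1 * 37^1*151^1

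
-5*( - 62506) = 312530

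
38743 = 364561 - 325818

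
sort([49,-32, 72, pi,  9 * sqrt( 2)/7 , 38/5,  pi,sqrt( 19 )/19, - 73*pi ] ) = [ - 73*pi,-32, sqrt( 19)/19, 9*sqrt( 2)/7,pi, pi, 38/5,49,72] 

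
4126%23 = 9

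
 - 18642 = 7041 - 25683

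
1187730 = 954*1245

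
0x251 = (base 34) hf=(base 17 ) 20f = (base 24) 10H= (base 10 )593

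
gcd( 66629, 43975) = 1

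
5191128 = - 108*( - 48066)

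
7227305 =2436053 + 4791252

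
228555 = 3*76185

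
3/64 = 3/64  =  0.05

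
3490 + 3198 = 6688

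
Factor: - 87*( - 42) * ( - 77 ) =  - 281358=-  2^1*3^2*7^2*11^1 *29^1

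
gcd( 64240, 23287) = 803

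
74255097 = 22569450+51685647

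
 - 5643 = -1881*3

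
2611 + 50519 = 53130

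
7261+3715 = 10976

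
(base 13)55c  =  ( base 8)1632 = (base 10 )922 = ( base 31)TN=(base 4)32122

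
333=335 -2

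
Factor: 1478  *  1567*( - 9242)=  -  2^2*739^1*1567^1  *  4621^1 = - 21404712292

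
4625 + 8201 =12826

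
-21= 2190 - 2211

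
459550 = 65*7070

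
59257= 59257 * 1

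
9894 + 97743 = 107637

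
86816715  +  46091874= 132908589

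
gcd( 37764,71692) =4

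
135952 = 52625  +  83327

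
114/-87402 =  - 19/14567 = - 0.00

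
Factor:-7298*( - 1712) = 12494176 = 2^5*41^1*89^1*107^1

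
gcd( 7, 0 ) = 7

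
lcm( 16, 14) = 112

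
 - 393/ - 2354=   393/2354 =0.17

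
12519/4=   3129 + 3/4 = 3129.75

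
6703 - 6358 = 345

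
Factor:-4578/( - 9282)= 13^(  -  1 )*17^(  -  1) * 109^1 = 109/221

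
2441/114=2441/114=   21.41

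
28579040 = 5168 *5530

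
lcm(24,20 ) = 120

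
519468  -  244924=274544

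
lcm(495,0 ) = 0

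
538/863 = 538/863=0.62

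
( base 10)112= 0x70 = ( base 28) 40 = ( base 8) 160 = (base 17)6a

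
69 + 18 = 87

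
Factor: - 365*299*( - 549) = 3^2*5^1 * 13^1*23^1*61^1 * 73^1 = 59915115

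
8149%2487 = 688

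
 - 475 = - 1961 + 1486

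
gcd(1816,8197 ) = 1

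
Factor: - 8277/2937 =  - 11^( -1 ) * 31^1 = - 31/11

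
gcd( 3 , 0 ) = 3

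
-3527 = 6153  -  9680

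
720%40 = 0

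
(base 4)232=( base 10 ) 46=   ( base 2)101110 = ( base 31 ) 1f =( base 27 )1j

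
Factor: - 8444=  -2^2 * 2111^1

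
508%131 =115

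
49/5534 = 49/5534 = 0.01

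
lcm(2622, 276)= 5244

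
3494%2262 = 1232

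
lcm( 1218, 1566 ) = 10962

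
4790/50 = 479/5=95.80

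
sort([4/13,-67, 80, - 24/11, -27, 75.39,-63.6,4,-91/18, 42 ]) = [ - 67,-63.6, - 27,-91/18,-24/11 , 4/13,4, 42 , 75.39, 80 ]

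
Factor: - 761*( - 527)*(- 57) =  - 22859679 = - 3^1*17^1 * 19^1*31^1 * 761^1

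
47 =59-12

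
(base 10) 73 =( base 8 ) 111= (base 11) 67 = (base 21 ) 3a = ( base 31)2b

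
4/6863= 4/6863 = 0.00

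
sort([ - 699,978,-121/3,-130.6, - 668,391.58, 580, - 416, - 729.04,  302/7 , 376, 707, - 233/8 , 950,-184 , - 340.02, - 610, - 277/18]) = [ - 729.04, -699, - 668,-610,-416 , - 340.02, - 184, - 130.6,  -  121/3,-233/8, - 277/18, 302/7,  376, 391.58,580, 707, 950, 978] 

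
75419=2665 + 72754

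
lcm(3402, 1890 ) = 17010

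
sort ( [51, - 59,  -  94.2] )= [ - 94.2 ,- 59, 51] 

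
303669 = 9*33741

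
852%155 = 77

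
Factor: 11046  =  2^1 * 3^1*7^1 * 263^1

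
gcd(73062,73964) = 902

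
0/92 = 0 = 0.00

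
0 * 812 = 0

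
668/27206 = 334/13603= 0.02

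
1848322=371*4982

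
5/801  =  5/801 = 0.01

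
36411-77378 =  - 40967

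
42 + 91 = 133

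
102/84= 1 + 3/14 = 1.21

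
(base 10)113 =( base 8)161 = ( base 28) 41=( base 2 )1110001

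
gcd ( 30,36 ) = 6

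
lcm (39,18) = 234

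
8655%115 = 30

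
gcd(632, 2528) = 632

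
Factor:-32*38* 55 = -66880 = -2^6*5^1*11^1*19^1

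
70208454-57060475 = 13147979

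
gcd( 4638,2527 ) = 1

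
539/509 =539/509=1.06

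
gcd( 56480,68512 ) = 32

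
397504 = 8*49688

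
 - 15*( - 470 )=7050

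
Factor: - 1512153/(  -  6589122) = 2^( - 1)*3^1*19^1*37^1*239^1 * 1098187^( - 1 ) = 504051/2196374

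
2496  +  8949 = 11445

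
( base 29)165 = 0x3FC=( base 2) 1111111100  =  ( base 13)606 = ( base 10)1020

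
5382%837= 360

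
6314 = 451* 14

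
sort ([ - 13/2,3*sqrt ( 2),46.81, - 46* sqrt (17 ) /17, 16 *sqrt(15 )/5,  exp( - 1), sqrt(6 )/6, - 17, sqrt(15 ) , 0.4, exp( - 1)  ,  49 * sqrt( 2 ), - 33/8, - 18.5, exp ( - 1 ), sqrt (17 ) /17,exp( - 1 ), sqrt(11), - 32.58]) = [ - 32.58, - 18.5, - 17,-46 * sqrt( 17)/17, - 13/2, - 33/8,sqrt( 17)/17,exp(-1 ),  exp(-1 ), exp( - 1 ), exp( - 1),0.4, sqrt( 6)/6, sqrt(  11),sqrt( 15 ), 3*sqrt( 2),16*sqrt ( 15)/5,46.81,49*sqrt (2 )]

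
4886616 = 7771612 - 2884996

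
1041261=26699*39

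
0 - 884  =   - 884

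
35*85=2975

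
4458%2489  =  1969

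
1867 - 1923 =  - 56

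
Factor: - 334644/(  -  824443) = 2^2*3^1*79^1*353^1*824443^( - 1 )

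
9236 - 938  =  8298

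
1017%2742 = 1017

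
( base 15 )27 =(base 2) 100101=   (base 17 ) 23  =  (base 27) 1A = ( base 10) 37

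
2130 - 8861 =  - 6731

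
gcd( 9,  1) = 1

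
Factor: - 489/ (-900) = 2^( - 2)*3^(-1 )*5^( - 2)*163^1 =163/300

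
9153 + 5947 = 15100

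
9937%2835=1432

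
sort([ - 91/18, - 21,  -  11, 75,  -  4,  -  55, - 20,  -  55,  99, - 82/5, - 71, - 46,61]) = [ - 71,  -  55, - 55,-46,  -  21,-20, - 82/5,-11 ,  -  91/18,-4, 61,75, 99 ] 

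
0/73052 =0 = 0.00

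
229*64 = 14656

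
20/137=20/137 = 0.15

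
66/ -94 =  - 1 + 14/47 = -0.70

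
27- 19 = 8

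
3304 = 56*59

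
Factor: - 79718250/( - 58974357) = 2^1 * 5^3 * 13^( - 1)*223^( - 1)*6781^( - 1 )*106291^1 = 26572750/19658119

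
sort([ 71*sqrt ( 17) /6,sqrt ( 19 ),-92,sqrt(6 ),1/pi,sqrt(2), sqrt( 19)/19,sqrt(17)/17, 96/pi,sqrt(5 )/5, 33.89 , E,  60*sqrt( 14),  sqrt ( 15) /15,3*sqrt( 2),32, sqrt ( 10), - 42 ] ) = [ - 92, - 42,sqrt ( 19 )/19,sqrt(17)/17,sqrt( 15)/15,1/pi,sqrt(5)/5,sqrt( 2 ),sqrt( 6 ) , E,sqrt( 10), 3  *  sqrt( 2 ),sqrt ( 19),  96/pi, 32,  33.89,71*sqrt(17) /6,60*sqrt( 14) ]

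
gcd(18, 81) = 9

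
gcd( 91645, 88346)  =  1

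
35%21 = 14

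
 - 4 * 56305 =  - 225220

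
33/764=33/764 = 0.04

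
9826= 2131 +7695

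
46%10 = 6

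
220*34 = 7480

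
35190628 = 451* 78028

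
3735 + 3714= 7449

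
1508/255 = 1508/255  =  5.91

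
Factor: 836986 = 2^1 *418493^1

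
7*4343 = 30401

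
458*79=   36182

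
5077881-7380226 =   -  2302345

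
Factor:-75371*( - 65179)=23^1*29^1*113^1*65179^1 =4912606409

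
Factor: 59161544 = 2^3 * 13^1*619^1 * 919^1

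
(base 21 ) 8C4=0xEC8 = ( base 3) 12012011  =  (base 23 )73C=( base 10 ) 3784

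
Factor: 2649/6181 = 3/7  =  3^1*7^( - 1) 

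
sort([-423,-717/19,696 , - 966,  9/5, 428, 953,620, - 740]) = [-966,  -  740,-423,  -  717/19,9/5, 428,620, 696,  953 ]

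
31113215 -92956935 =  - 61843720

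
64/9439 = 64/9439=0.01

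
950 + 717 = 1667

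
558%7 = 5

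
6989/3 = 6989/3 = 2329.67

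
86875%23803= 15466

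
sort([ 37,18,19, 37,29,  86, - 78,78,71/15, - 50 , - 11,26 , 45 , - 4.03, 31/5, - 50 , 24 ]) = [ - 78,-50, - 50, - 11 ,  -  4.03,71/15,  31/5, 18, 19,24,26,29, 37, 37,45,78, 86]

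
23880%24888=23880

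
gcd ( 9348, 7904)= 76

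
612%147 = 24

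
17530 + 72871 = 90401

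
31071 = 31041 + 30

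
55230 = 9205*6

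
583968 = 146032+437936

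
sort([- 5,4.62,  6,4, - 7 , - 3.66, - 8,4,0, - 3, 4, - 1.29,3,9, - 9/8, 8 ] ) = [-8,  -  7, - 5, - 3.66, - 3, - 1.29, - 9/8, 0,3, 4,4,4, 4.62,6, 8  ,  9]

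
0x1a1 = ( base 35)bw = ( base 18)153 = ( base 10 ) 417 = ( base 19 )12i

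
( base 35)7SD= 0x2560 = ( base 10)9568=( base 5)301233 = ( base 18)1b9a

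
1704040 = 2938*580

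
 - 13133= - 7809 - 5324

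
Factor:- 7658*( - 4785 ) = 36643530 = 2^1*3^1*5^1*7^1*11^1*29^1*547^1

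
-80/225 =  - 1 + 29/45 =- 0.36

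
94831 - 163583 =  - 68752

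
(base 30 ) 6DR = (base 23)AML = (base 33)5B9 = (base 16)16B9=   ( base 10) 5817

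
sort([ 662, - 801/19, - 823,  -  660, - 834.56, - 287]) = [ - 834.56, - 823,  -  660, - 287,  -  801/19,662]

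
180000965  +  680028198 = 860029163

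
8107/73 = 111+4/73 = 111.05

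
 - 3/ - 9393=1/3131 = 0.00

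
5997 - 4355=1642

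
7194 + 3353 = 10547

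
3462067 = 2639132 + 822935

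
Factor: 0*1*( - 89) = 0^1 = 0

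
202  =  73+129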